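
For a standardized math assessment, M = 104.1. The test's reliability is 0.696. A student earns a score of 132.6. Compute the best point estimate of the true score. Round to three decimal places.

T̂ = ρX + (1 − ρ)μ
  = 0.696 × 132.6 + 0.304 × 104.1
  = 92.2896 + 31.6464
  = 123.9360
  ≈ 123.936

123.936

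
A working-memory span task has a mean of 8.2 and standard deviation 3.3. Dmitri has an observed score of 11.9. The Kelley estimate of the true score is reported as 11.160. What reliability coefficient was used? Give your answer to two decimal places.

0.80

T̂ = ρX + (1 − ρ)μ  ⇒  T̂ − μ = ρ(X − μ)
ρ = (T̂ − μ)/(X − μ) = (11.160 − 8.2) / (11.9 − 8.2) = 2.960 / 3.7 = 0.8000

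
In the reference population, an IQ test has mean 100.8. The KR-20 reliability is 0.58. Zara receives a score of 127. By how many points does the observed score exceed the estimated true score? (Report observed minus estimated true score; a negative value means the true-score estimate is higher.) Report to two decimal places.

11.00

T̂ = ρX + (1 − ρ)μ
  = 0.58 × 127 + 0.42 × 100.8
  = 73.66 + 42.336
  = 115.9960
  ≈ 115.996
X − T̂ = 127 − 115.996 = 11.004 → 11.00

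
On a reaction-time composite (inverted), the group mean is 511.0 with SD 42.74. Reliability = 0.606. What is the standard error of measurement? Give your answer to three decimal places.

26.828

SEM = SD · √(1 − ρ) = 42.74 × √0.394 = 42.74 × 0.6277 = 26.8276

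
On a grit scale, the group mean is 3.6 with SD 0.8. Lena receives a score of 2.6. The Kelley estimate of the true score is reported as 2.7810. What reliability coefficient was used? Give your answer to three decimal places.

T̂ = ρX + (1 − ρ)μ  ⇒  T̂ − μ = ρ(X − μ)
ρ = (T̂ − μ)/(X − μ) = (2.7810 − 3.6) / (2.6 − 3.6) = -0.8190 / -1.0 = 0.81900

0.819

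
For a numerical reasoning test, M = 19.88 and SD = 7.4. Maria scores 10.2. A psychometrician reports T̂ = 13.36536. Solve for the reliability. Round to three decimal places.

0.673

T̂ = ρX + (1 − ρ)μ  ⇒  T̂ − μ = ρ(X − μ)
ρ = (T̂ − μ)/(X − μ) = (13.36536 − 19.88) / (10.2 − 19.88) = -6.51464 / -9.68 = 0.67300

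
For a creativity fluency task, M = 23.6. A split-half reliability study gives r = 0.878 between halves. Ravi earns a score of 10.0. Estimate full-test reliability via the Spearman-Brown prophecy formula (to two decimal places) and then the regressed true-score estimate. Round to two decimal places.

10.82

Spearman-Brown: ρ = 2r/(1 + r) = 2(0.878)/(1 + 0.878) = 1.7560/1.878 = 0.9350 → 0.94
Kelley's formula gives T̂ = 0.94·10.0 + 0.06·23.6 = 9.400 + 1.416 = 10.816.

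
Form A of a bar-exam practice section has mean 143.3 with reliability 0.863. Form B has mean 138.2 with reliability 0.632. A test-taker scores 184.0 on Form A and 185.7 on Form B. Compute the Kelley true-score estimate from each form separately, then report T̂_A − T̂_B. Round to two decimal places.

T̂_A = 0.863(184.0) + 0.137(143.3) = 178.4241
T̂_B = 0.632(185.7) + 0.368(138.2) = 168.2200
T̂_A − T̂_B = 10.2041

10.20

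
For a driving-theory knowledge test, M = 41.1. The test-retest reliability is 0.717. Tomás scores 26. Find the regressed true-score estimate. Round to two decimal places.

30.27

Weight the observed score by reliability and the mean by (1 − reliability): T̂ = 0.717·26 + 0.283·41.1 = 18.642 + 11.6313 = 30.273.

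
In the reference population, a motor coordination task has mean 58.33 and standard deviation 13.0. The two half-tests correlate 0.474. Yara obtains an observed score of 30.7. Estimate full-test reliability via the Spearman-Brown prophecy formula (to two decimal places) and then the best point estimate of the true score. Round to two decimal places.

40.65

Spearman-Brown: ρ = 2r/(1 + r) = 2(0.474)/(1 + 0.474) = 0.9480/1.474 = 0.6431 → 0.64
T̂ = 0.64(30.7) + 0.36(58.33) = 19.648 + 20.9988 = 40.647 → 40.65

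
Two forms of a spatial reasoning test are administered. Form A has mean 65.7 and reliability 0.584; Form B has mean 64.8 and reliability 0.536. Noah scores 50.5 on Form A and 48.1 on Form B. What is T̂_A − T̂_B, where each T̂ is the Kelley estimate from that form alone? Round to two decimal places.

T̂_A = 0.584(50.5) + 0.416(65.7) = 56.8232
T̂_B = 0.536(48.1) + 0.464(64.8) = 55.8488
T̂_A − T̂_B = 0.9744

0.97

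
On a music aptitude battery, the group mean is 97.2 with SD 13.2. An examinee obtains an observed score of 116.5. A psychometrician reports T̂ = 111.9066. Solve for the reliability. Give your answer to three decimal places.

0.762

T̂ = ρX + (1 − ρ)μ  ⇒  T̂ − μ = ρ(X − μ)
ρ = (T̂ − μ)/(X − μ) = (111.9066 − 97.2) / (116.5 − 97.2) = 14.7066 / 19.3 = 0.76200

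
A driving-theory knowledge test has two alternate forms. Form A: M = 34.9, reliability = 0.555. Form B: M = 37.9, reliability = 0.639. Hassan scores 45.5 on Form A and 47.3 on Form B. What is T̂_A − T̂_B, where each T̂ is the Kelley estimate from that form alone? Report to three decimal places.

-3.124

T̂_A = 0.555(45.5) + 0.445(34.9) = 40.78300
T̂_B = 0.639(47.3) + 0.361(37.9) = 43.90660
T̂_A − T̂_B = -3.12360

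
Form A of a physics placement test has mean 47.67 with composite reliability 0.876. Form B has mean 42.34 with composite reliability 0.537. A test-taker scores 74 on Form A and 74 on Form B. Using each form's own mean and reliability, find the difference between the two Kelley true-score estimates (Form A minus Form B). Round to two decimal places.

T̂_A = 0.876(74) + 0.124(47.67) = 70.7351
T̂_B = 0.537(74) + 0.463(42.34) = 59.3414
T̂_A − T̂_B = 11.3937

11.39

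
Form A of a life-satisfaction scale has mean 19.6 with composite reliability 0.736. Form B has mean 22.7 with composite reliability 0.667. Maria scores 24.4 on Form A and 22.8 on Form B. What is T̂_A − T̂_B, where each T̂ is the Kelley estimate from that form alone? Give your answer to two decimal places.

0.37

T̂_A = 0.736(24.4) + 0.264(19.6) = 23.1328
T̂_B = 0.667(22.8) + 0.333(22.7) = 22.7667
T̂_A − T̂_B = 0.3661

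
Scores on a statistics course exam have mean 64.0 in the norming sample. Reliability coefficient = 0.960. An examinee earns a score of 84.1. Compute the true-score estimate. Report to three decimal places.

83.296

T̂ = ρX + (1 − ρ)μ
  = 0.960 × 84.1 + 0.040 × 64.0
  = 80.7360 + 2.5600
  = 83.2960
  ≈ 83.296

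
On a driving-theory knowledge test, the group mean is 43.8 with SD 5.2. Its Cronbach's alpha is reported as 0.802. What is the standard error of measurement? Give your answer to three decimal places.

SEM = SD · √(1 − ρ) = 5.2 × √0.198 = 5.2 × 0.4450 = 2.3139

2.314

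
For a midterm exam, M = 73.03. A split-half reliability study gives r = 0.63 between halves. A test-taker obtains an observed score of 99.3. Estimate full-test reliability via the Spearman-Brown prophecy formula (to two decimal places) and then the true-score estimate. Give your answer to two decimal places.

93.26

Spearman-Brown: ρ = 2r/(1 + r) = 2(0.63)/(1 + 0.63) = 1.260/1.63 = 0.7730 → 0.77
T̂ = ρX + (1 − ρ)μ
  = 0.77 × 99.3 + 0.23 × 73.03
  = 76.461 + 16.7969
  = 93.258
  ≈ 93.26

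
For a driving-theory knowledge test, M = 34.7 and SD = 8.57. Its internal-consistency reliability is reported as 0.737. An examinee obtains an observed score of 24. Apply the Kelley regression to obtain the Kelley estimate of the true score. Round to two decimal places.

T̂ = ρX + (1 − ρ)μ
  = 0.737 × 24 + 0.263 × 34.7
  = 17.688 + 9.1261
  = 26.814
  ≈ 26.81

26.81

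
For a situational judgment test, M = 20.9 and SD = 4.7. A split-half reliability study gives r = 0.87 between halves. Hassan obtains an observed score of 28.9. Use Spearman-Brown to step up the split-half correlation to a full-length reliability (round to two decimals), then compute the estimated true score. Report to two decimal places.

28.34

Spearman-Brown: ρ = 2r/(1 + r) = 2(0.87)/(1 + 0.87) = 1.740/1.87 = 0.9305 → 0.93
T̂ = 0.93(28.9) + 0.07(20.9) = 26.877 + 1.463 = 28.340 → 28.34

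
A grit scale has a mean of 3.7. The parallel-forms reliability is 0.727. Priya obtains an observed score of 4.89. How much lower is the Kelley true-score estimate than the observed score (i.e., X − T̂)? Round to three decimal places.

0.325

T̂ = ρX + (1 − ρ)μ
  = 0.727 × 4.89 + 0.273 × 3.7
  = 3.55503 + 1.0101
  = 4.56513
  ≈ 4.5651
X − T̂ = 4.89 − 4.5651 = 0.3249 → 0.325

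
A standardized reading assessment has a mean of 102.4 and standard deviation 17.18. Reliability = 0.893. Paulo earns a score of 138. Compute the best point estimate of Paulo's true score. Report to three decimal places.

T̂ = 0.893(138) + 0.107(102.4) = 123.234 + 10.9568 = 134.1908 → 134.191

134.191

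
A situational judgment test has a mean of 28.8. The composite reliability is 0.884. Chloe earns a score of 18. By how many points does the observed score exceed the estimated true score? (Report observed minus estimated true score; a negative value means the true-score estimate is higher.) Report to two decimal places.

T̂ = 0.884(18) + 0.116(28.8) = 15.912 + 3.3408 = 19.2528 → 19.253
X − T̂ = 18 − 19.253 = -1.253 → -1.25

-1.25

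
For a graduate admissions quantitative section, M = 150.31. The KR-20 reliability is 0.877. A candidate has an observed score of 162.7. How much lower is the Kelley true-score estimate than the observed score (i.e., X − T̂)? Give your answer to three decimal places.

T̂ = ρX + (1 − ρ)μ
  = 0.877 × 162.7 + 0.123 × 150.31
  = 142.6879 + 18.48813
  = 161.17603
  ≈ 161.1760
X − T̂ = 162.7 − 161.1760 = 1.5240 → 1.524

1.524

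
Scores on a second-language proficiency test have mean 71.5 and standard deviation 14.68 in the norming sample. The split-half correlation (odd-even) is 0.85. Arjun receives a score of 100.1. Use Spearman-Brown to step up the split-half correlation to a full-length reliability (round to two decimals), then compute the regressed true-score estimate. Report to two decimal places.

Spearman-Brown: ρ = 2r/(1 + r) = 2(0.85)/(1 + 0.85) = 1.700/1.85 = 0.9189 → 0.92
T̂ = ρX + (1 − ρ)μ
  = 0.92 × 100.1 + 0.08 × 71.5
  = 92.092 + 5.720
  = 97.812
  ≈ 97.81

97.81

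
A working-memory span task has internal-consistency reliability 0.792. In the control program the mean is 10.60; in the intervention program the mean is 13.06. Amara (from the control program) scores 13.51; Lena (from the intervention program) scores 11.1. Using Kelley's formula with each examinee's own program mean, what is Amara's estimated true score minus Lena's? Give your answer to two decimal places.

T̂_Amara = 0.792(13.51) + 0.208(10.60) = 12.9047
T̂_Lena = 0.792(11.1) + 0.208(13.06) = 11.5077
Difference = 12.9047 − 11.5077 = 1.3970

1.40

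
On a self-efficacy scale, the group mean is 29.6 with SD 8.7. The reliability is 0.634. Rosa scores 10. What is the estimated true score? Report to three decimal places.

T̂ = ρX + (1 − ρ)μ
  = 0.634 × 10 + 0.366 × 29.6
  = 6.340 + 10.8336
  = 17.1736
  ≈ 17.174

17.174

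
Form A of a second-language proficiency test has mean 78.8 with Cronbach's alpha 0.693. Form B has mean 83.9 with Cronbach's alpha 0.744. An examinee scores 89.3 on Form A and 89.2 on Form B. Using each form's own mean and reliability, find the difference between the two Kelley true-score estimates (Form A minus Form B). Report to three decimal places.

-1.767

T̂_A = 0.693(89.3) + 0.307(78.8) = 86.07650
T̂_B = 0.744(89.2) + 0.256(83.9) = 87.84320
T̂_A − T̂_B = -1.76670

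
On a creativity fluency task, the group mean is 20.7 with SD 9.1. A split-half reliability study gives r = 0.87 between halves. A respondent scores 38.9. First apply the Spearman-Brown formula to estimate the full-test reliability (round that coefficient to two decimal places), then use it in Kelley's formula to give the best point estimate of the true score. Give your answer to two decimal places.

37.63

Spearman-Brown: ρ = 2r/(1 + r) = 2(0.87)/(1 + 0.87) = 1.740/1.87 = 0.9305 → 0.93
T̂ = ρX + (1 − ρ)μ
  = 0.93 × 38.9 + 0.07 × 20.7
  = 36.177 + 1.449
  = 37.626
  ≈ 37.63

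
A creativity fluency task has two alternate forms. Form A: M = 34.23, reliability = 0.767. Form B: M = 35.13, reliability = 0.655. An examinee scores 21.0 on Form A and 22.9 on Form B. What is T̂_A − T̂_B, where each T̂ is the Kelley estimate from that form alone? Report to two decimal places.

T̂_A = 0.767(21.0) + 0.233(34.23) = 24.0826
T̂_B = 0.655(22.9) + 0.345(35.13) = 27.1193
T̂_A − T̂_B = -3.0368

-3.04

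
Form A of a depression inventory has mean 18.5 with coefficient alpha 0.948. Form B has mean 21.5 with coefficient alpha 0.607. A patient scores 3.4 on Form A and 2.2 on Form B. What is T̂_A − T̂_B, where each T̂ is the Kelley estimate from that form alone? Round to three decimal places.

T̂_A = 0.948(3.4) + 0.052(18.5) = 4.18520
T̂_B = 0.607(2.2) + 0.393(21.5) = 9.78490
T̂_A − T̂_B = -5.59970

-5.600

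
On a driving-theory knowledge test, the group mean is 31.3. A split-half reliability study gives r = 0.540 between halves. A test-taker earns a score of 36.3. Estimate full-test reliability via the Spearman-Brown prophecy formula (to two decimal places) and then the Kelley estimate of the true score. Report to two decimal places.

34.80

Spearman-Brown: ρ = 2r/(1 + r) = 2(0.540)/(1 + 0.540) = 1.0800/1.540 = 0.7013 → 0.70
T̂ = 0.70(36.3) + 0.30(31.3) = 25.410 + 9.390 = 34.800 → 34.80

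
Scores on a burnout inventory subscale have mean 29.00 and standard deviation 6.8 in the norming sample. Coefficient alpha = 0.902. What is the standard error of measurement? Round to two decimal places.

2.13

SEM = SD · √(1 − ρ) = 6.8 × √0.098 = 6.8 × 0.3130 = 2.129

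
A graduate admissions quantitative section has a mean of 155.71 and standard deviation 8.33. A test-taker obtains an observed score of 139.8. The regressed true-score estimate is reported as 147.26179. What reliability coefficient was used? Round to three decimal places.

0.531

T̂ = ρX + (1 − ρ)μ  ⇒  T̂ − μ = ρ(X − μ)
ρ = (T̂ − μ)/(X − μ) = (147.26179 − 155.71) / (139.8 − 155.71) = -8.44821 / -15.91 = 0.53100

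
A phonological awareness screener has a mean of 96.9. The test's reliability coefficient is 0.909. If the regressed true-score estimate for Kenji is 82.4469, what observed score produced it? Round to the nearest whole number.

81

T̂ = ρX + (1 − ρ)μ  ⇒  X = (T̂ − (1 − ρ)μ) / ρ
X = (82.4469 − 0.091 × 96.9) / 0.909 = (82.4469 − 8.8179) / 0.909 = 73.6290 / 0.909 = 81.00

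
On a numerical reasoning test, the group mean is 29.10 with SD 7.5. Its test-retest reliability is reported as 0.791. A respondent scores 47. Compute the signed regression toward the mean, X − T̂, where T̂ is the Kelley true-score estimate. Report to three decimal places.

3.741

T̂ = 0.791(47) + 0.209(29.10) = 37.177 + 6.08190 = 43.25890 → 43.2589
X − T̂ = 47 − 43.2589 = 3.7411 → 3.741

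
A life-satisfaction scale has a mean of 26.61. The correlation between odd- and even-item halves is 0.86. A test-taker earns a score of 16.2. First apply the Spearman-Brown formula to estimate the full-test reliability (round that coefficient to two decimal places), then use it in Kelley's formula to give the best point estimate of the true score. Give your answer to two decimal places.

17.03

Spearman-Brown: ρ = 2r/(1 + r) = 2(0.86)/(1 + 0.86) = 1.720/1.86 = 0.9247 → 0.92
T̂ = ρX + (1 − ρ)μ
  = 0.92 × 16.2 + 0.08 × 26.61
  = 14.904 + 2.1288
  = 17.033
  ≈ 17.03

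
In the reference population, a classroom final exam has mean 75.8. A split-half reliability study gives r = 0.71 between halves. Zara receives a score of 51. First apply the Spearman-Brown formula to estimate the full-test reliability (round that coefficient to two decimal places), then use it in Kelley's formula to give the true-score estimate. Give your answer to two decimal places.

Spearman-Brown: ρ = 2r/(1 + r) = 2(0.71)/(1 + 0.71) = 1.420/1.71 = 0.8304 → 0.83
Regress the observed score toward the mean by the unreliability: T̂ = 0.83·51 + 0.17·75.8 = 42.33 + 12.886 = 55.216.

55.22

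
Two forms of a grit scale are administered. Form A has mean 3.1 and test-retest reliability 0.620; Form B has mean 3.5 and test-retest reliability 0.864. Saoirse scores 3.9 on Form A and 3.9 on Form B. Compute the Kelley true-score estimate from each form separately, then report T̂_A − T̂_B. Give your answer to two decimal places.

T̂_A = 0.620(3.9) + 0.380(3.1) = 3.5960
T̂_B = 0.864(3.9) + 0.136(3.5) = 3.8456
T̂_A − T̂_B = -0.2496

-0.25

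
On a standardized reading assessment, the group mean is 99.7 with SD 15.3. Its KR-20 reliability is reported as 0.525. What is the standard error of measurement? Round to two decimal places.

SEM = SD · √(1 − ρ) = 15.3 × √0.475 = 15.3 × 0.6892 = 10.545

10.54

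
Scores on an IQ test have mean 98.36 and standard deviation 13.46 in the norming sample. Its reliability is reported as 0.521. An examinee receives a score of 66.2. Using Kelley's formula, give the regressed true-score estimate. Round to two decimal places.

T̂ = 0.521(66.2) + 0.479(98.36) = 34.4902 + 47.11444 = 81.605 → 81.60

81.60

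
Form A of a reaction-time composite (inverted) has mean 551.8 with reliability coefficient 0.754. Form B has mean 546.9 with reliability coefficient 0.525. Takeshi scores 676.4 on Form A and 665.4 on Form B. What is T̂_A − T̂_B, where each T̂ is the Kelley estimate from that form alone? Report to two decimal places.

T̂_A = 0.754(676.4) + 0.246(551.8) = 645.7484
T̂_B = 0.525(665.4) + 0.475(546.9) = 609.1125
T̂_A − T̂_B = 36.6359

36.64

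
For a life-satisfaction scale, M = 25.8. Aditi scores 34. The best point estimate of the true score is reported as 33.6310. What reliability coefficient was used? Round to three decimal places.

0.955

T̂ = ρX + (1 − ρ)μ  ⇒  T̂ − μ = ρ(X − μ)
ρ = (T̂ − μ)/(X − μ) = (33.6310 − 25.8) / (34 − 25.8) = 7.8310 / 8.2 = 0.95500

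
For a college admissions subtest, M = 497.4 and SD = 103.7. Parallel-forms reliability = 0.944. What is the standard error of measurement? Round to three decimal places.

24.540

SEM = SD · √(1 − ρ) = 103.7 × √0.056 = 103.7 × 0.2366 = 24.5399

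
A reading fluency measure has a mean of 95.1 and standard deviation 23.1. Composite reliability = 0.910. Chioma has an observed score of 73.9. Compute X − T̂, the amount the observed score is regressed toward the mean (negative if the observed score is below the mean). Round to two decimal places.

-1.91

T̂ = ρX + (1 − ρ)μ
  = 0.910 × 73.9 + 0.090 × 95.1
  = 67.2490 + 8.5590
  = 75.8080
  ≈ 75.808
X − T̂ = 73.9 − 75.808 = -1.908 → -1.91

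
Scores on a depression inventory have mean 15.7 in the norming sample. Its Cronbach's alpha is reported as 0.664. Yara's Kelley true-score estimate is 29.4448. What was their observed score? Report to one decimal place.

T̂ = ρX + (1 − ρ)μ  ⇒  X = (T̂ − (1 − ρ)μ) / ρ
X = (29.4448 − 0.336 × 15.7) / 0.664 = (29.4448 − 5.2752) / 0.664 = 24.1696 / 0.664 = 36.400

36.4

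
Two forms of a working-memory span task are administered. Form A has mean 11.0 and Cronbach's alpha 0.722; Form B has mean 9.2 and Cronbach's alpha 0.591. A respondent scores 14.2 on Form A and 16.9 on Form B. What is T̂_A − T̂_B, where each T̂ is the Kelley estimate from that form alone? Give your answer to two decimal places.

-0.44

T̂_A = 0.722(14.2) + 0.278(11.0) = 13.3104
T̂_B = 0.591(16.9) + 0.409(9.2) = 13.7507
T̂_A − T̂_B = -0.4403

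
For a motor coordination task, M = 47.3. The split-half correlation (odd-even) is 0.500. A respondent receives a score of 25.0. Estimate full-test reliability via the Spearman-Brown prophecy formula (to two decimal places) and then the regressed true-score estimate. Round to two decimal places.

Spearman-Brown: ρ = 2r/(1 + r) = 2(0.500)/(1 + 0.500) = 1.0000/1.500 = 0.6667 → 0.67
T̂ = ρX + (1 − ρ)μ
  = 0.67 × 25.0 + 0.33 × 47.3
  = 16.750 + 15.609
  = 32.359
  ≈ 32.36

32.36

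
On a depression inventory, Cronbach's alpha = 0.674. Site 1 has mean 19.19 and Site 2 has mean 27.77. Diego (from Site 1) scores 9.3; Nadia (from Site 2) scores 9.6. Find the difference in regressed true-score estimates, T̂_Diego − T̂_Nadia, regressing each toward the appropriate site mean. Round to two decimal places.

T̂_Diego = 0.674(9.3) + 0.326(19.19) = 12.5241
T̂_Nadia = 0.674(9.6) + 0.326(27.77) = 15.5234
Difference = 12.5241 − 15.5234 = -2.9993

-3.00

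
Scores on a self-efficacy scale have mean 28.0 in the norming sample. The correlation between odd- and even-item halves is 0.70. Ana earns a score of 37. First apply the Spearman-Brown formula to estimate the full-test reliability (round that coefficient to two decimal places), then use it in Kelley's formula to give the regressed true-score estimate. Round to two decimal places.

35.38

Spearman-Brown: ρ = 2r/(1 + r) = 2(0.70)/(1 + 0.70) = 1.400/1.70 = 0.8235 → 0.82
T̂ = 0.82(37) + 0.18(28.0) = 30.34 + 5.040 = 35.380 → 35.38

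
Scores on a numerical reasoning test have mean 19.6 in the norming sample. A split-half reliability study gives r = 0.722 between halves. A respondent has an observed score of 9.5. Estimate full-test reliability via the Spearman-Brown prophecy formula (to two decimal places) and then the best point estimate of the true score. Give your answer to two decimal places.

11.12

Spearman-Brown: ρ = 2r/(1 + r) = 2(0.722)/(1 + 0.722) = 1.4440/1.722 = 0.8386 → 0.84
Weight the observed score by reliability and the mean by (1 − reliability): T̂ = 0.84·9.5 + 0.16·19.6 = 7.980 + 3.136 = 11.116.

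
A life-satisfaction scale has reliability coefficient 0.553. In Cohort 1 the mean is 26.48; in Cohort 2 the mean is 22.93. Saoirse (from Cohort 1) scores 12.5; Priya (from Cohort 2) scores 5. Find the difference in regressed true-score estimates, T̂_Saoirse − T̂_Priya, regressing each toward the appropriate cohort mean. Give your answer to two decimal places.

5.73

T̂_Saoirse = 0.553(12.5) + 0.447(26.48) = 18.7491
T̂_Priya = 0.553(5) + 0.447(22.93) = 13.0147
Difference = 18.7491 − 13.0147 = 5.7344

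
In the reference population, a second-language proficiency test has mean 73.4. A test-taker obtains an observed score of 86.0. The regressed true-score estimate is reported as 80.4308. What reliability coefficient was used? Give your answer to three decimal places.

T̂ = ρX + (1 − ρ)μ  ⇒  T̂ − μ = ρ(X − μ)
ρ = (T̂ − μ)/(X − μ) = (80.4308 − 73.4) / (86.0 − 73.4) = 7.0308 / 12.6 = 0.55800

0.558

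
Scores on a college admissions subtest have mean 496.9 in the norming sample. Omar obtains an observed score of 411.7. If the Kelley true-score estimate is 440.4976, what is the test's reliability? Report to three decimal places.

0.662

T̂ = ρX + (1 − ρ)μ  ⇒  T̂ − μ = ρ(X − μ)
ρ = (T̂ − μ)/(X − μ) = (440.4976 − 496.9) / (411.7 − 496.9) = -56.4024 / -85.2 = 0.66200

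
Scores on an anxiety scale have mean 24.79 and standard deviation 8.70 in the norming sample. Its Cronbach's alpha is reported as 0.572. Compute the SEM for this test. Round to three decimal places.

5.692

SEM = SD · √(1 − ρ) = 8.70 × √0.428 = 8.70 × 0.6542 = 5.6917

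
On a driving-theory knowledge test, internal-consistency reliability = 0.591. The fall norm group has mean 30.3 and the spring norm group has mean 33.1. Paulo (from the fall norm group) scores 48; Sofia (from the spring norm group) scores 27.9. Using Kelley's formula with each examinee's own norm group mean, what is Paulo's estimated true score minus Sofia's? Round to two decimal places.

T̂_Paulo = 0.591(48) + 0.409(30.3) = 40.7607
T̂_Sofia = 0.591(27.9) + 0.409(33.1) = 30.0268
Difference = 40.7607 − 30.0268 = 10.7339

10.73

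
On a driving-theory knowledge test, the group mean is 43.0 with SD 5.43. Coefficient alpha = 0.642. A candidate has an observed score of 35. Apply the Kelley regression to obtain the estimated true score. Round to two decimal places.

T̂ = ρX + (1 − ρ)μ
  = 0.642 × 35 + 0.358 × 43.0
  = 22.470 + 15.3940
  = 37.864
  ≈ 37.86

37.86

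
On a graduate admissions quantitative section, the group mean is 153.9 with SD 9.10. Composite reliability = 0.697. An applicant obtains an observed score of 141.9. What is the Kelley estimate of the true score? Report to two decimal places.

145.54

T̂ = ρX + (1 − ρ)μ
  = 0.697 × 141.9 + 0.303 × 153.9
  = 98.9043 + 46.6317
  = 145.536
  ≈ 145.54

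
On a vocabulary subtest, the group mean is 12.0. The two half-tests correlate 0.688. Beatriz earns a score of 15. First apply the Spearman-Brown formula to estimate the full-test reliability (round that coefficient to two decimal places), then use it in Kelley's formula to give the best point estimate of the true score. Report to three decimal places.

Spearman-Brown: ρ = 2r/(1 + r) = 2(0.688)/(1 + 0.688) = 1.3760/1.688 = 0.8152 → 0.82
T̂ = ρX + (1 − ρ)μ
  = 0.82 × 15 + 0.18 × 12.0
  = 12.30 + 2.160
  = 14.4600
  ≈ 14.460

14.460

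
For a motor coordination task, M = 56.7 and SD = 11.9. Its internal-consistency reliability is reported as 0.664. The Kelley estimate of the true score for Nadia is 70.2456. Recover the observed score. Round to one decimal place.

77.1

T̂ = ρX + (1 − ρ)μ  ⇒  X = (T̂ − (1 − ρ)μ) / ρ
X = (70.2456 − 0.336 × 56.7) / 0.664 = (70.2456 − 19.0512) / 0.664 = 51.1944 / 0.664 = 77.100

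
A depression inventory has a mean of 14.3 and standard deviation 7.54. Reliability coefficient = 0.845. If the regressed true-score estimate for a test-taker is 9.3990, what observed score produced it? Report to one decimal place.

8.5

T̂ = ρX + (1 − ρ)μ  ⇒  X = (T̂ − (1 − ρ)μ) / ρ
X = (9.3990 − 0.155 × 14.3) / 0.845 = (9.3990 − 2.2165) / 0.845 = 7.1825 / 0.845 = 8.500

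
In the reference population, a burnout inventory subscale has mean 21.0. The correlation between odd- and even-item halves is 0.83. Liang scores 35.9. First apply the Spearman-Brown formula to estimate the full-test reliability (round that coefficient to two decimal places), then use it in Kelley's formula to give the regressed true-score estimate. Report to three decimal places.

Spearman-Brown: ρ = 2r/(1 + r) = 2(0.83)/(1 + 0.83) = 1.660/1.83 = 0.9071 → 0.91
T̂ = 0.91(35.9) + 0.09(21.0) = 32.669 + 1.890 = 34.5590 → 34.559

34.559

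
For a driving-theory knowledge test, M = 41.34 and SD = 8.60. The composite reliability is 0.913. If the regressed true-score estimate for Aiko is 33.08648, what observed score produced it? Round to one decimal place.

T̂ = ρX + (1 − ρ)μ  ⇒  X = (T̂ − (1 − ρ)μ) / ρ
X = (33.08648 − 0.087 × 41.34) / 0.913 = (33.08648 − 3.59658) / 0.913 = 29.48990 / 0.913 = 32.300

32.3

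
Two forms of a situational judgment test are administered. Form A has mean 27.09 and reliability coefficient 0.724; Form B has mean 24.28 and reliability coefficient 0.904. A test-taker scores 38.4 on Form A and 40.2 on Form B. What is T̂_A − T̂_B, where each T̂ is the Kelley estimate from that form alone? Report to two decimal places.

-3.39

T̂_A = 0.724(38.4) + 0.276(27.09) = 35.2784
T̂_B = 0.904(40.2) + 0.096(24.28) = 38.6717
T̂_A − T̂_B = -3.3932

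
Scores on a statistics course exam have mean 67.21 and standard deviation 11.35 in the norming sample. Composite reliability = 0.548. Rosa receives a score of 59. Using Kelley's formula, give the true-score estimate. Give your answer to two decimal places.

62.71

T̂ = ρX + (1 − ρ)μ
  = 0.548 × 59 + 0.452 × 67.21
  = 32.332 + 30.37892
  = 62.711
  ≈ 62.71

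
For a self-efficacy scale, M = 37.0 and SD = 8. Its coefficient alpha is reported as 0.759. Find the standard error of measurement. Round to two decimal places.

SEM = SD · √(1 − ρ) = 8 × √0.241 = 8 × 0.4909 = 3.927

3.93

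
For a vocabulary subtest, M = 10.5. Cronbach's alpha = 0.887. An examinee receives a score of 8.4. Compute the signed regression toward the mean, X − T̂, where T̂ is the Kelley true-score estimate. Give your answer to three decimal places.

-0.237

T̂ = 0.887(8.4) + 0.113(10.5) = 7.4508 + 1.1865 = 8.63730 → 8.6373
X − T̂ = 8.4 − 8.6373 = -0.2373 → -0.237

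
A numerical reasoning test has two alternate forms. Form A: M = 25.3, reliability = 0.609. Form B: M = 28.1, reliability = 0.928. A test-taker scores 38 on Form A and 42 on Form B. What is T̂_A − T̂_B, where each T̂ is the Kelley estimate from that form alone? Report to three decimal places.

T̂_A = 0.609(38) + 0.391(25.3) = 33.03430
T̂_B = 0.928(42) + 0.072(28.1) = 40.99920
T̂_A − T̂_B = -7.96490

-7.965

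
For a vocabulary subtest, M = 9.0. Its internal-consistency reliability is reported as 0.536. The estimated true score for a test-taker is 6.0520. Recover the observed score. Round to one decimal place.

3.5

T̂ = ρX + (1 − ρ)μ  ⇒  X = (T̂ − (1 − ρ)μ) / ρ
X = (6.0520 − 0.464 × 9.0) / 0.536 = (6.0520 − 4.1760) / 0.536 = 1.8760 / 0.536 = 3.500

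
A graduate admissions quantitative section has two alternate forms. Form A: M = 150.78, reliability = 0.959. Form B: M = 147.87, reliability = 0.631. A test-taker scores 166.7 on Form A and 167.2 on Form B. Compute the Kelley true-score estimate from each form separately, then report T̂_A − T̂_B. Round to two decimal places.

5.98

T̂_A = 0.959(166.7) + 0.041(150.78) = 166.0473
T̂_B = 0.631(167.2) + 0.369(147.87) = 160.0672
T̂_A − T̂_B = 5.9801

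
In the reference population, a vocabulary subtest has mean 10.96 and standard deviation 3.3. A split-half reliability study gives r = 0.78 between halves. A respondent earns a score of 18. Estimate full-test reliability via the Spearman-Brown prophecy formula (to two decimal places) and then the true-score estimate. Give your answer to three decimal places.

17.155

Spearman-Brown: ρ = 2r/(1 + r) = 2(0.78)/(1 + 0.78) = 1.560/1.78 = 0.8764 → 0.88
T̂ = 0.88(18) + 0.12(10.96) = 15.84 + 1.3152 = 17.1552 → 17.155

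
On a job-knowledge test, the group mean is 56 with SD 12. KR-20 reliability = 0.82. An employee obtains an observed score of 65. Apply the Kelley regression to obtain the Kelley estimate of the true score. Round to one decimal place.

63.4

Kelley's formula gives T̂ = 0.82·65 + 0.18·56 = 53.30 + 10.08 = 63.38.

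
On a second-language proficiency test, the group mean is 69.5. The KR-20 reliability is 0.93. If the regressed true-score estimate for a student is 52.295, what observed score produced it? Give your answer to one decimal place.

51.0

T̂ = ρX + (1 − ρ)μ  ⇒  X = (T̂ − (1 − ρ)μ) / ρ
X = (52.295 − 0.07 × 69.5) / 0.93 = (52.295 − 4.865) / 0.93 = 47.430 / 0.93 = 51.000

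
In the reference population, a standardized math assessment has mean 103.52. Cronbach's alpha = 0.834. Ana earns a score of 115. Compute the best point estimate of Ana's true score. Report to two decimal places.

T̂ = ρX + (1 − ρ)μ
  = 0.834 × 115 + 0.166 × 103.52
  = 95.910 + 17.18432
  = 113.094
  ≈ 113.09

113.09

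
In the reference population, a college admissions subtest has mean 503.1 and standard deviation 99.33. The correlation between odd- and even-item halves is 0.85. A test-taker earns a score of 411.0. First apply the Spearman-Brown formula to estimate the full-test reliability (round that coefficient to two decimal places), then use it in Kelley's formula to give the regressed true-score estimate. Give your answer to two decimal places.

Spearman-Brown: ρ = 2r/(1 + r) = 2(0.85)/(1 + 0.85) = 1.700/1.85 = 0.9189 → 0.92
Kelley's formula gives T̂ = 0.92·411.0 + 0.08·503.1 = 378.120 + 40.248 = 418.368.

418.37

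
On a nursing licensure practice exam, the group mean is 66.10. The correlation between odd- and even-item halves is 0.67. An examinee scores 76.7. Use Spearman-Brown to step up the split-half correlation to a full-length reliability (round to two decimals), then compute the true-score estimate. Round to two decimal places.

74.58

Spearman-Brown: ρ = 2r/(1 + r) = 2(0.67)/(1 + 0.67) = 1.340/1.67 = 0.8024 → 0.80
T̂ = ρX + (1 − ρ)μ
  = 0.80 × 76.7 + 0.20 × 66.10
  = 61.360 + 13.2200
  = 74.580
  ≈ 74.58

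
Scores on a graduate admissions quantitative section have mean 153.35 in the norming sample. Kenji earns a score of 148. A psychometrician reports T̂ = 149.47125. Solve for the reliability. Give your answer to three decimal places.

T̂ = ρX + (1 − ρ)μ  ⇒  T̂ − μ = ρ(X − μ)
ρ = (T̂ − μ)/(X − μ) = (149.47125 − 153.35) / (148 − 153.35) = -3.87875 / -5.35 = 0.72500

0.725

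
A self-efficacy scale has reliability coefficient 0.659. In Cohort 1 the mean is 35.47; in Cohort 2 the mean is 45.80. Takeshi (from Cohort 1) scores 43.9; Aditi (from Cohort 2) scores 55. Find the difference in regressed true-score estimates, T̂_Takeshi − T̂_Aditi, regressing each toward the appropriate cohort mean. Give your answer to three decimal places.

-10.837

T̂_Takeshi = 0.659(43.9) + 0.341(35.47) = 41.02537
T̂_Aditi = 0.659(55) + 0.341(45.80) = 51.86280
Difference = 41.02537 − 51.86280 = -10.83743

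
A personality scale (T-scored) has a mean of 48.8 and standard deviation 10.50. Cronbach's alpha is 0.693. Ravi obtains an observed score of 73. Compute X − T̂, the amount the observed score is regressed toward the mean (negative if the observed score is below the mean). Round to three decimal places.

7.429

T̂ = 0.693(73) + 0.307(48.8) = 50.589 + 14.9816 = 65.57060 → 65.5706
X − T̂ = 73 − 65.5706 = 7.4294 → 7.429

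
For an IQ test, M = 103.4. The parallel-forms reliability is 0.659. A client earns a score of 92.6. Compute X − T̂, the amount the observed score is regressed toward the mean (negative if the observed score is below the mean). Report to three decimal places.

T̂ = ρX + (1 − ρ)μ
  = 0.659 × 92.6 + 0.341 × 103.4
  = 61.0234 + 35.2594
  = 96.28280
  ≈ 96.2828
X − T̂ = 92.6 − 96.2828 = -3.6828 → -3.683

-3.683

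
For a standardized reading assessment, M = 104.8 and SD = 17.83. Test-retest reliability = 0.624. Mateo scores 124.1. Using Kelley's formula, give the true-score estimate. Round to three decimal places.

116.843

Regress the observed score toward the mean by the unreliability: T̂ = 0.624·124.1 + 0.376·104.8 = 77.4384 + 39.4048 = 116.8432.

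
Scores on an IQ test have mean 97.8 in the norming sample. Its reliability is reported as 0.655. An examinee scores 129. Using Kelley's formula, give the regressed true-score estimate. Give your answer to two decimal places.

Regress the observed score toward the mean by the unreliability: T̂ = 0.655·129 + 0.345·97.8 = 84.495 + 33.7410 = 118.236.

118.24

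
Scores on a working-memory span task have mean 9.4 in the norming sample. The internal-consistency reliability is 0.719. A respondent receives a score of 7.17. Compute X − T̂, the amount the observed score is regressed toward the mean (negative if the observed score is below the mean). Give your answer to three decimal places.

-0.627

Kelley's formula gives T̂ = 0.719·7.17 + 0.281·9.4 = 5.15523 + 2.6414 = 7.79663.
X − T̂ = 7.17 − 7.7966 = -0.6266 → -0.627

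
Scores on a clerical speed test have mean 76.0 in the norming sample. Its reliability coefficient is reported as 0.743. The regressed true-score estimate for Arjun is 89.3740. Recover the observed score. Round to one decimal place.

T̂ = ρX + (1 − ρ)μ  ⇒  X = (T̂ − (1 − ρ)μ) / ρ
X = (89.3740 − 0.257 × 76.0) / 0.743 = (89.3740 − 19.5320) / 0.743 = 69.8420 / 0.743 = 94.000

94.0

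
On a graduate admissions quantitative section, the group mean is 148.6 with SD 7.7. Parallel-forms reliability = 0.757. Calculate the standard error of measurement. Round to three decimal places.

SEM = SD · √(1 − ρ) = 7.7 × √0.243 = 7.7 × 0.4930 = 3.7957

3.796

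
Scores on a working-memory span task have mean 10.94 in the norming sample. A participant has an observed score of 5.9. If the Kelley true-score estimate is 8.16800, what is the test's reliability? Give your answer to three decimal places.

0.550

T̂ = ρX + (1 − ρ)μ  ⇒  T̂ − μ = ρ(X − μ)
ρ = (T̂ − μ)/(X − μ) = (8.16800 − 10.94) / (5.9 − 10.94) = -2.77200 / -5.04 = 0.55000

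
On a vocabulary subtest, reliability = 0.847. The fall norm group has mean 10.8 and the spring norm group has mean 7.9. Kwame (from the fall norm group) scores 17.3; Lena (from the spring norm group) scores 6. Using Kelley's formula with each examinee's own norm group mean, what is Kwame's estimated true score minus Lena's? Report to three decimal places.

10.015

T̂_Kwame = 0.847(17.3) + 0.153(10.8) = 16.30550
T̂_Lena = 0.847(6) + 0.153(7.9) = 6.29070
Difference = 16.30550 − 6.29070 = 10.01480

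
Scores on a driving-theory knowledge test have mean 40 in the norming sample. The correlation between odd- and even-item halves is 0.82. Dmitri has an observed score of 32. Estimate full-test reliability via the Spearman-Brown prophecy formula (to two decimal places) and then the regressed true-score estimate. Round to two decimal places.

Spearman-Brown: ρ = 2r/(1 + r) = 2(0.82)/(1 + 0.82) = 1.640/1.82 = 0.9011 → 0.90
T̂ = ρX + (1 − ρ)μ
  = 0.90 × 32 + 0.10 × 40
  = 28.80 + 4.00
  = 32.800
  ≈ 32.80

32.80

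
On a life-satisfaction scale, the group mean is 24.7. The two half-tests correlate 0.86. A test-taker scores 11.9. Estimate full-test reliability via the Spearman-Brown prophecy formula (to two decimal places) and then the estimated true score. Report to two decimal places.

12.92

Spearman-Brown: ρ = 2r/(1 + r) = 2(0.86)/(1 + 0.86) = 1.720/1.86 = 0.9247 → 0.92
T̂ = 0.92(11.9) + 0.08(24.7) = 10.948 + 1.976 = 12.924 → 12.92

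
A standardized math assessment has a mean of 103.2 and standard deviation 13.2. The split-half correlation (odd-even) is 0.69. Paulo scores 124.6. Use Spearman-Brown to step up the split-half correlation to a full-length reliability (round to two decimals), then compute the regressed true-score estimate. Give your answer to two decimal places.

Spearman-Brown: ρ = 2r/(1 + r) = 2(0.69)/(1 + 0.69) = 1.380/1.69 = 0.8166 → 0.82
T̂ = 0.82(124.6) + 0.18(103.2) = 102.172 + 18.576 = 120.748 → 120.75

120.75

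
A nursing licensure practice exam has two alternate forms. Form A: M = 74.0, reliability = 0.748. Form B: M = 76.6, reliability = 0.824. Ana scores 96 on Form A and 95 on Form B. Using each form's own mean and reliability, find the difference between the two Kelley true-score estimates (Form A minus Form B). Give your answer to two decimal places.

-1.31

T̂_A = 0.748(96) + 0.252(74.0) = 90.4560
T̂_B = 0.824(95) + 0.176(76.6) = 91.7616
T̂_A − T̂_B = -1.3056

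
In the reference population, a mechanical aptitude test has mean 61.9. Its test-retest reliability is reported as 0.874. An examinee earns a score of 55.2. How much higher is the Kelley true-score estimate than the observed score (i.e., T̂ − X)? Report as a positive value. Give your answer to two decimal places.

0.84

T̂ = 0.874(55.2) + 0.126(61.9) = 48.2448 + 7.7994 = 56.0442 → 56.044
T̂ − X = 56.044 − 55.2 = 0.844 → 0.84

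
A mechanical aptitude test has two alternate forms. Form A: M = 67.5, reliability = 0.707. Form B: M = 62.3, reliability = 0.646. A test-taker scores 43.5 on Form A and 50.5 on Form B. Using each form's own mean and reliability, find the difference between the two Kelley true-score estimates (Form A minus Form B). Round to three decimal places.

-4.145

T̂_A = 0.707(43.5) + 0.293(67.5) = 50.53200
T̂_B = 0.646(50.5) + 0.354(62.3) = 54.67720
T̂_A − T̂_B = -4.14520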